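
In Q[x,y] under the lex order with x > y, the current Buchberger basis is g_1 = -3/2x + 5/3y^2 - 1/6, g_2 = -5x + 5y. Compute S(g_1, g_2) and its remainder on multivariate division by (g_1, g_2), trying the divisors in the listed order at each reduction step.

S(g_1, g_2) = -10/9y^2 + y + 1/9; remainder on division = -10/9y^2 + y + 1/9.

lcm(LM(g_1), LM(g_2)) = x.
S = (lcm/LT(g_1))·g_1 − (lcm/LT(g_2))·g_2 = -10/9y^2 + y + 1/9.
Reduce S modulo (g_1, g_2) in that order:
  leading term y^2: no divisor's leading term divides it; move -10/9y^2 to the remainder.
  leading term y: no divisor's leading term divides it; move y to the remainder.
  leading term 1: no divisor's leading term divides it; move 1/9 to the remainder.
The remainder -10/9y^2 + y + 1/9 is nonzero, so it would be added as the next basis element.
This is the inner loop of Buchberger's algorithm — each nonzero remainder becomes a new basis element.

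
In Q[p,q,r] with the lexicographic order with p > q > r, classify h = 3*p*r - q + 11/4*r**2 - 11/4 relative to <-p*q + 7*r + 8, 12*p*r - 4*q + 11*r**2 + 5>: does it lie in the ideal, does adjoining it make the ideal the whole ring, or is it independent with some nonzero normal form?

Adjoining 3*p*r - q + 11/4*r**2 - 11/4 makes the ideal the whole ring: the system is inconsistent.

First compute the reduced Gröbner basis of I by Buchberger's algorithm.
f_1 = -p*q + 7*r + 8, LT = p*q.
f_2 = 12*p*r - 4*q + 11*r**2 + 5, LT = p*r.

S(f_1,f_2): lcm = p*q*r. S = 1/3*q**2 - 11/12*q*r**2 - 5/12*q - 7*r**2 - 8*r.
  reduce S modulo (f_1, f_2):
  remainder 1/3*q**2 - 11/12*q*r**2 - 5/12*q - 7*r**2 - 8*r ≠ 0; add k_3 = 1/3*q**2 - 11/12*q*r**2 - 5/12*q - 7*r**2 - 8*r to the basis.

The other S-polynomials (S(f_1,k_3), S(f_2,k_3)) all reduce to 0 modulo the current basis, so we have a Gröbner basis.
Inter-reduce: drop elements whose leading term is divisible by another's, tail-reduce, and make monic.
Reduced Gröbner basis: {p*q - 7*r - 8, p*r - 1/3*q + 11/12*r**2 + 5/12, q**2 - 11/4*q*r**2 - 5/4*q - 21*r**2 - 24*r}.
Label its elements g_1 = p*q - 7*r - 8, g_2 = p*r - 1/3*q + 11/12*r**2 + 5/12, g_3 = q**2 - 11/4*q*r**2 - 5/4*q - 21*r**2 - 24*r.

Reduce h = 3*p*r - q + 11/4*r**2 - 11/4 modulo G:
  leading term p*r: subtract (3)·g_2 from 3*p*r - q + 11/4*r**2 - 11/4 → -4
  leading term 1: no divisor's leading term divides it; move -4 to the remainder.
  normal form = -4.
The normal form is nonzero, so h ∉ I. Since h minus its normal form lies in I, I + (h) = I + (n) where n = -4; decide whether this ideal is the whole ring.
Here n = -4 is a nonzero constant, hence a unit: 1 ∈ I + (h), the Gröbner basis of I + (h) is {1}, and the enlarged system has no common solution — adjoining h is inconsistent.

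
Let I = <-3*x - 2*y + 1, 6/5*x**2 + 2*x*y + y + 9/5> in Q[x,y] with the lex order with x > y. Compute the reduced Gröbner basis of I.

f_1 = -3*x - 2*y + 1, LT = x.
f_2 = 6/5*x**2 + 2*x*y + y + 9/5, LT = x**2.

S(f_1,f_2): lcm = x**2. S = -x*y - 1/3*x - 5/6*y - 3/2.
  reduce S modulo (f_1, f_2):
  remainder 2/3*y**2 - 17/18*y - 29/18 ≠ 0; add g_3 = 2/3*y**2 - 17/18*y - 29/18 to the basis.

The other S-polynomials (S(f_1,g_3), S(f_2,g_3)) all reduce to 0 modulo the current basis, so we have a Gröbner basis.
Inter-reduce: drop elements whose leading term is divisible by another's, tail-reduce, and make monic.

G = {x + 2/3*y - 1/3, y**2 - 17/12*y - 29/12}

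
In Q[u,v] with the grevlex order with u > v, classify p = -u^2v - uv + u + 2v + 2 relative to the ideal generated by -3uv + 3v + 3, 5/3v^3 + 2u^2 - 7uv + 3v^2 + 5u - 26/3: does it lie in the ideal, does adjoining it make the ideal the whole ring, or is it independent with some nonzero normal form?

First compute the reduced Gröbner basis of I by Buchberger's algorithm.
f_1 = -3uv + 3v + 3, LT = uv.
f_2 = 5/3v^3 + 2u^2 - 7uv + 3v^2 + 5u - 26/3, LT = v^3.

S(f_1,f_2): lcm = uv^3. S = -6/5u^3 + 21/5u^2v - 9/5uv^2 - v^3 - 3u^2 - v^2 + 26/5u.
  reduce S modulo (f_1, f_2):
  remainder -6/5u^3 - 9/5u^2 - v^2 + 62/5u - 9/5v - 26/5 ≠ 0; add h_3 = -6/5u^3 - 9/5u^2 - v^2 + 62/5u - 9/5v - 26/5 to the basis.

The other S-polynomials (S(f_1,h_3), S(f_2,h_3)) all reduce to 0 modulo the current basis, so we have a Gröbner basis.
Inter-reduce: drop elements whose leading term is divisible by another's, tail-reduce, and make monic.
Reduced Gröbner basis: {u^3 + 3/2u^2 + 5/6v^2 - 31/3u + 3/2v + 13/3, v^3 + 6/5u^2 + 9/5v^2 + 3u - 21/5v - 47/5, uv - v - 1}.
Label its elements g_1 = u^3 + 3/2u^2 + 5/6v^2 - 31/3u + 3/2v + 13/3, g_2 = v^3 + 6/5u^2 + 9/5v^2 + 3u - 21/5v - 47/5, g_3 = uv - v - 1.

Reduce p = -u^2v - uv + u + 2v + 2 modulo G:
  leading term u^2v: subtract (-u)·g_3 from -u^2v - uv + u + 2v + 2 → -2uv + 2v + 2
  leading term uv: subtract (-2)·g_3 from -2uv + 2v + 2 → 0
  normal form = 0.
Since the normal form is 0, p ∈ I.

-u^2v - uv + u + 2v + 2 lies in I (it reduces to 0).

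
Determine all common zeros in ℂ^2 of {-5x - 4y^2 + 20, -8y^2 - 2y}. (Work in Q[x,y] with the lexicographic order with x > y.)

{(79/20, -1/4), (4, 0)}

Compute a lex Gröbner basis by Buchberger's algorithm.
f_1 = -5x - 4y^2 + 20, LT = x.
f_2 = -8y^2 - 2y, LT = y^2.

The S-polynomials (S(f_1,f_2)) all reduce to 0 modulo the current basis, so we have a Gröbner basis.
Inter-reduce: drop elements whose leading term is divisible by another's, tail-reduce, and make monic.
Reduced Gröbner basis: {x - 1/5y - 4, y^2 + 1/4y}.

Since the basis is lex-ordered, y^2 + 1/4y is univariate in y. Its roots are {-1/4, 0}. Back-substituting each root into the other basis elements fixes the other coordinates.
  y = -1/4: the earlier basis element becomes x - 79/20 = 0, giving x = 79/20 — point (79/20, -1/4).
  y = 0: the earlier basis element becomes x - 4 = 0, giving x = 4 — point (4, 0).
Each listed point satisfies every original equation (direct substitution).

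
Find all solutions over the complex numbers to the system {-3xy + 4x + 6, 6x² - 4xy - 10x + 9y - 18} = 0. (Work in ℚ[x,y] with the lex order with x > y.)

Compute a lex Gröbner basis by Buchberger's algorithm.
f_1 = -3xy + 4x + 6, LT = xy.
f_2 = 6x² - 4xy - 10x + 9y - 18, LT = x².

S(f_1,f_2): lcm = x²y. S = -4/3x² + ⅔xy² + 5/3xy - 2x - 3/2y² + 3y.
  leading term x²: subtract (-2/9)·f_2 from -4/3x² + ⅔xy² + 5/3xy - 2x - 3/2y² + 3y → ⅔xy² + 7/9xy - 38/9x - 3/2y² + 5y - 4
  leading term xy²: subtract (-2/9y)·f_1 from ⅔xy² + 7/9xy - 38/9x - 3/2y² + 5y - 4 → 5/3xy - 38/9x - 3/2y² + 19/3y - 4
  leading term xy: subtract (-5/9)·f_1 from 5/3xy - 38/9x - 3/2y² + 19/3y - 4 → -2x - 3/2y² + 19/3y - ⅔
  leading term x: no divisor's leading term divides it; move -2x to the remainder.
  leading term y²: no divisor's leading term divides it; move -3/2y² to the remainder.
  leading term y: no divisor's leading term divides it; move 19/3y to the remainder.
  leading term 1: no divisor's leading term divides it; move -⅔ to the remainder.
  remainder -2x - 3/2y² + 19/3y - ⅔ ≠ 0; add h_3 = -2x - 3/2y² + 19/3y - ⅔ to the basis.

S(f_1,h_3): lcm = xy. S = -4/3x - ¾y³ + 19/6y² - ⅓y - 2.
  leading term x: subtract (⅔)·h_3 from -4/3x - ¾y³ + 19/6y² - ⅓y - 2 → -¾y³ + 25/6y² - 41/9y - 14/9
  leading term y³: no divisor's leading term divides it; move -¾y³ to the remainder.
  leading term y²: no divisor's leading term divides it; move 25/6y² to the remainder.
  leading term y: no divisor's leading term divides it; move -41/9y to the remainder.
  leading term 1: no divisor's leading term divides it; move -14/9 to the remainder.
  remainder -¾y³ + 25/6y² - 41/9y - 14/9 ≠ 0; add h_4 = -¾y³ + 25/6y² - 41/9y - 14/9 to the basis.

S(f_2,h_3): lcm = x². S = -¾xy² + 5/2xy - 2x + 3/2y - 3.
  leading term xy²: subtract (¼y)·f_1 from -¾xy² + 5/2xy - 2x + 3/2y - 3 → 3/2xy - 2x - 3
  leading term xy: subtract (-½)·f_1 from 3/2xy - 2x - 3 → 0
  remainder 0.

S(f_1,h_4): lcm = xy³. S = 38/9xy² - 164/27xy - 56/27x - 2y².
  leading term xy²: subtract (-38/27y)·f_1 from 38/9xy² - 164/27xy - 56/27x - 2y² → -4/9xy - 56/27x - 2y² + 76/9y
  leading term xy: subtract (4/27)·f_1 from -4/9xy - 56/27x - 2y² + 76/9y → -8/3x - 2y² + 76/9y - 8/9
  leading term x: subtract (4/3)·h_3 from -8/3x - 2y² + 76/9y - 8/9 → 0
  remainder 0.

S(f_2,h_4): leading monomials are coprime, so the S-polynomial reduces to 0 (Buchberger's first criterion).
S(h_3,h_4): leading monomials are coprime, so the S-polynomial reduces to 0 (Buchberger's first criterion).
Every S-polynomial of the final basis reduces to 0, so we have a Gröbner basis.
Inter-reduce: drop elements whose leading term is divisible by another's, tail-reduce, and make monic.
Reduced Gröbner basis: {x + ¾y² - 19/6y + ⅓, y³ - 50/9y² + 164/27y + 56/27}.

A lex Gröbner basis eliminates variables successively. Here y³ - 50/9y² + 164/27y + 56/27 depends only on y, with roots {2, 16/9 - 2*sqrt(85)/9, 16/9 + 2*sqrt(85)/9}; lifting each root through the earlier basis elements recovers the full solutions.
  y = 2: the earlier basis element becomes x - 3 = 0, giving x = 3 — point (3, 2).
  y = 16/9 - 2*sqrt(85)/9: the earlier basis element becomes x + 2/9 + sqrt(85)/9 = 0, giving x = -sqrt(85)/9 - 2/9 — point (-sqrt(85)/9 - 2/9, 16/9 - 2*sqrt(85)/9).
  y = 16/9 + 2*sqrt(85)/9: the earlier basis element becomes x - sqrt(85)/9 + 2/9 = 0, giving x = -2/9 + sqrt(85)/9 — point (-2/9 + sqrt(85)/9, 16/9 + 2*sqrt(85)/9).
Each listed point satisfies every original equation (direct substitution).

{(3, 2), (-sqrt(85)/9 - 2/9, 16/9 - 2*sqrt(85)/9), (-2/9 + sqrt(85)/9, 16/9 + 2*sqrt(85)/9)}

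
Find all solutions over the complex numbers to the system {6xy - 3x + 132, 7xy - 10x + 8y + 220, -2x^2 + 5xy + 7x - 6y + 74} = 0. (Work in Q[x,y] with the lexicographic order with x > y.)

Compute a lex Gröbner basis by Buchberger's algorithm.
f_1 = 6xy - 3x + 132, LT = xy.
f_2 = 7xy - 10x + 8y + 220, LT = xy.
f_3 = -2x^2 + 5xy + 7x - 6y + 74, LT = x^2.

S(f_1,f_2): lcm = xy. S = 13/14x - 8/7y - 66/7.
  leading term x: no divisor's leading term divides it; move 13/14x to the remainder.
  leading term y: no divisor's leading term divides it; move -8/7y to the remainder.
  leading term 1: no divisor's leading term divides it; move -66/7 to the remainder.
  remainder 13/14x - 8/7y - 66/7 ≠ 0; add h_4 = 13/14x - 8/7y - 66/7 to the basis.

S(f_1,f_3): lcm = x^2y. S = -1/2x^2 + 5/2xy^2 + 7/2xy + 22x - 3y^2 + 37y.
  leading term x^2: subtract (1/4)·f_3 from -1/2x^2 + 5/2xy^2 + 7/2xy + 22x - 3y^2 + 37y → 5/2xy^2 + 9/4xy + 81/4x - 3y^2 + 77/2y - 37/2
  leading term xy^2: subtract (5/12y)·f_1 from 5/2xy^2 + 9/4xy + 81/4x - 3y^2 + 77/2y - 37/2 → 7/2xy + 81/4x - 3y^2 - 33/2y - 37/2
  leading term xy: subtract (7/12)·f_1 from 7/2xy + 81/4x - 3y^2 - 33/2y - 37/2 → 22x - 3y^2 - 33/2y - 191/2
  leading term x: subtract (308/13)·h_4 from 22x - 3y^2 - 33/2y - 191/2 → -3y^2 + 275/26y + 3325/26
  leading term y^2: no divisor's leading term divides it; move -3y^2 to the remainder.
  leading term y: no divisor's leading term divides it; move 275/26y to the remainder.
  leading term 1: no divisor's leading term divides it; move 3325/26 to the remainder.
  remainder -3y^2 + 275/26y + 3325/26 ≠ 0; add h_5 = -3y^2 + 275/26y + 3325/26 to the basis.

S(f_2,f_3): lcm = x^2y. S = -10/7x^2 + 5/2xy^2 + 65/14xy + 220/7x - 3y^2 + 37y.
  leading term x^2: subtract (5/7)·f_3 from -10/7x^2 + 5/2xy^2 + 65/14xy + 220/7x - 3y^2 + 37y → 5/2xy^2 + 15/14xy + 185/7x - 3y^2 + 289/7y - 370/7
  leading term xy^2: subtract (5/12y)·f_1 from 5/2xy^2 + 15/14xy + 185/7x - 3y^2 + 289/7y - 370/7 → 65/28xy + 185/7x - 3y^2 - 96/7y - 370/7
  leading term xy: subtract (65/168)·f_1 from 65/28xy + 185/7x - 3y^2 - 96/7y - 370/7 → 1545/56x - 3y^2 - 96/7y - 1455/14
  leading term x: subtract (1545/52)·h_4 from 1545/56x - 3y^2 - 96/7y - 1455/14 → -3y^2 + 1842/91y + 16035/91
  leading term y^2: subtract (1)·h_5 from -3y^2 + 1842/91y + 16035/91 → 1759/182y + 8795/182
  leading term y: no divisor's leading term divides it; move 1759/182y to the remainder.
  leading term 1: no divisor's leading term divides it; move 8795/182 to the remainder.
  remainder 1759/182y + 8795/182 ≠ 0; add h_6 = 1759/182y + 8795/182 to the basis.

The other S-polynomials (S(f_1,h_4), S(f_2,h_4), S(f_3,h_4), S(f_1,h_5), S(f_2,h_5), S(f_3,h_5), S(h_4,h_5), S(f_1,h_6), S(f_2,h_6), S(f_3,h_6), S(h_4,h_6), S(h_5,h_6)) all reduce to 0 modulo the current basis, so we have a Gröbner basis.
Inter-reduce: drop elements whose leading term is divisible by another's, tail-reduce, and make monic.
Reduced Gröbner basis: {x - 4, y + 5}.

A lex Gröbner basis eliminates variables successively. Here y + 5 depends only on y, with roots {-5}; lifting each root through the earlier basis elements recovers the full solutions.
  y = -5: the earlier basis element becomes x - 4 = 0, giving x = 4 — point (4, -5).
Each listed point satisfies every original equation (direct substitution).

{(4, -5)}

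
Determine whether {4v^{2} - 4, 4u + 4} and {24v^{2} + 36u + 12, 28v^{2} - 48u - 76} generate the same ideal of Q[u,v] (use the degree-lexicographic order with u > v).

Yes, the ideals are equal.

Equality of ideals is decidable: compute both reduced Gröbner bases (unique for the ordering) and check whether they agree.
Buchberger on the first generating set:
f_1 = 4v^{2} - 4, LT = v^{2}.
f_2 = 4u + 4, LT = u.

The S-polynomials (S(f_1,f_2)) all reduce to 0 modulo the current basis, so we have a Gröbner basis.
Inter-reduce: drop elements whose leading term is divisible by another's, tail-reduce, and make monic.
Reduced Gröbner basis: {v^{2} - 1, u + 1}.

Buchberger on the second generating set:
h_1 = 24v^{2} + 36u + 12, LT = v^{2}.
h_2 = 28v^{2} - 48u - 76, LT = v^{2}.

S(h_1,h_2): lcm = v^{2}. S = \tfrac{45}{14}u + \tfrac{45}{14}.
  leading term u: no divisor's leading term divides it; move \tfrac{45}{14}u to the remainder.
  leading term 1: no divisor's leading term divides it; move \tfrac{45}{14} to the remainder.
  remainder \tfrac{45}{14}u + \tfrac{45}{14} ≠ 0; add k_3 = \tfrac{45}{14}u + \tfrac{45}{14} to the basis.

The other S-polynomials (S(h_1,k_3), S(h_2,k_3)) all reduce to 0 modulo the current basis, so we have a Gröbner basis.
Inter-reduce: drop elements whose leading term is divisible by another's, tail-reduce, and make monic.
Reduced Gröbner basis: {v^{2} - 1, u + 1}.

Same reduced basis, so the two generating sets span the same ideal.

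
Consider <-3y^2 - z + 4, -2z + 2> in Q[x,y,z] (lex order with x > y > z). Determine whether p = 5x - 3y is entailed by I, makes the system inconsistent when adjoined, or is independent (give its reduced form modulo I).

First compute the reduced Gröbner basis of I by Buchberger's algorithm.
f_1 = -3y^2 - z + 4, LT = y^2.
f_2 = -2z + 2, LT = z.

The S-polynomials (S(f_1,f_2)) all reduce to 0 modulo the current basis, so we have a Gröbner basis.
Inter-reduce: drop elements whose leading term is divisible by another's, tail-reduce, and make monic.
Reduced Gröbner basis: {y^2 - 1, z - 1}.
Label its elements g_1 = y^2 - 1, g_2 = z - 1.

Reduce p = 5x - 3y modulo G:
  leading term x: no divisor's leading term divides it; move 5x to the remainder.
  leading term y: no divisor's leading term divides it; move -3y to the remainder.
  normal form = 5x - 3y.
The normal form is nonzero, so p ∉ I. Since p minus its normal form lies in I, I + (p) = I + (r) where r = 5x - 3y; decide whether this ideal is the whole ring.
Run Buchberger on G together with r (pairs among the g_i already reduce to 0 since G is a Gröbner basis):
g_1 = y^2 - 1, LT = y^2.
g_2 = z - 1, LT = z.
r = 5x - 3y, LT = x.

The S-polynomials (S(g_1,g_2), S(g_1,r), S(g_2,r)) all reduce to 0 modulo the current basis, so we have a Gröbner basis.
Inter-reduce: drop elements whose leading term is divisible by another's, tail-reduce, and make monic.
Reduced Gröbner basis: {x - 3/5y, y^2 - 1, z - 1}.
The reduced Gröbner basis of I + (p) is {x - 3/5y, y^2 - 1, z - 1} ≠ {1}, a proper ideal, so the enlarged system stays consistent: p is independent of I, with normal form 5x - 3y.

5x - 3y is independent of I; its normal form modulo I is 5x - 3y.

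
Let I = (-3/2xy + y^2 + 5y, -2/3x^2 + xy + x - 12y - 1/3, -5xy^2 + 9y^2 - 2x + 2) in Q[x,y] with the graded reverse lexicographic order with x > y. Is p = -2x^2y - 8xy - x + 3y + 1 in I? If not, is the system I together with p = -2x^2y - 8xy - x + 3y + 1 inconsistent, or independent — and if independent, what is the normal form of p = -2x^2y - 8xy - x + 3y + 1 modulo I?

-2x^2y - 8xy - x + 3y + 1 lies in I (it reduces to 0).

First compute the reduced Gröbner basis of I by Buchberger's algorithm.
f_1 = -3/2xy + y^2 + 5y, LT = xy.
f_2 = -2/3x^2 + xy + x - 12y - 1/3, LT = x^2.
f_3 = -5xy^2 + 9y^2 - 2x + 2, LT = xy^2.

S(f_1,f_2): lcm = x^2y. S = 5/6xy^2 - 11/6xy - 18y^2 - 1/2y.
  leading term xy^2: subtract (-5/9y)·f_1 from 5/6xy^2 - 11/6xy - 18y^2 - 1/2y → 5/9y^3 - 11/6xy - 137/9y^2 - 1/2y
  leading term y^3: no divisor's leading term divides it; move 5/9y^3 to the remainder.
  leading term xy: subtract (11/9)·f_1 from -11/6xy - 137/9y^2 - 1/2y → -148/9y^2 - 119/18y
  leading term y^2: no divisor's leading term divides it; move -148/9y^2 to the remainder.
  leading term y: no divisor's leading term divides it; move -119/18y to the remainder.
  remainder 5/9y^3 - 148/9y^2 - 119/18y ≠ 0; add h_4 = 5/9y^3 - 148/9y^2 - 119/18y to the basis.

S(f_1,f_3): lcm = xy^2. S = -2/3y^3 - 23/15y^2 - 2/5x + 2/5.
  leading term y^3: subtract (-6/5)·h_4 from -2/3y^3 - 23/15y^2 - 2/5x + 2/5 → -319/15y^2 - 2/5x - 119/15y + 2/5
  leading term y^2: no divisor's leading term divides it; move -319/15y^2 to the remainder.
  leading term x: no divisor's leading term divides it; move -2/5x to the remainder.
  leading term y: no divisor's leading term divides it; move -119/15y to the remainder.
  leading term 1: no divisor's leading term divides it; move 2/5 to the remainder.
  remainder -319/15y^2 - 2/5x - 119/15y + 2/5 ≠ 0; add h_5 = -319/15y^2 - 2/5x - 119/15y + 2/5 to the basis.

S(f_2,f_3): lcm = x^2y^2. S = -3/2xy^3 + 3/10xy^2 + 18y^3 - 2/5x^2 + 1/2y^2 + 2/5x.
  leading term xy^3: subtract (y^2)·f_1 from -3/2xy^3 + 3/10xy^2 + 18y^3 - 2/5x^2 + 1/2y^2 + 2/5x → -y^4 + 3/10xy^2 + 13y^3 - 2/5x^2 + 1/2y^2 + 2/5x
  leading term y^4: subtract (-9/5y)·h_4 from -y^4 + 3/10xy^2 + 13y^3 - 2/5x^2 + 1/2y^2 + 2/5x → 3/10xy^2 - 83/5y^3 - 2/5x^2 - 57/5y^2 + 2/5x
  leading term xy^2: subtract (-1/5y)·f_1 from 3/10xy^2 - 83/5y^3 - 2/5x^2 - 57/5y^2 + 2/5x → -82/5y^3 - 2/5x^2 - 52/5y^2 + 2/5x
  leading term y^3: subtract (-738/25)·h_4 from -82/5y^3 - 2/5x^2 - 52/5y^2 + 2/5x → -2/5x^2 - 12396/25y^2 + 2/5x - 4879/25y
  leading term x^2: subtract (3/5)·f_2 from -2/5x^2 - 12396/25y^2 + 2/5x - 4879/25y → -3/5xy - 12396/25y^2 - 1/5x - 4699/25y + 1/5
  leading term xy: subtract (2/5)·f_1 from -3/5xy - 12396/25y^2 - 1/5x - 4699/25y + 1/5 → -12406/25y^2 - 1/5x - 4749/25y + 1/5
  leading term y^2: subtract (37218/1595)·h_5 from -12406/25y^2 - 1/5x - 4749/25y + 1/5 → 72841/7975x - 38617/7975y - 72841/7975
  leading term x: no divisor's leading term divides it; move 72841/7975x to the remainder.
  leading term y: no divisor's leading term divides it; move -38617/7975y to the remainder.
  leading term 1: no divisor's leading term divides it; move -72841/7975 to the remainder.
  remainder 72841/7975x - 38617/7975y - 72841/7975 ≠ 0; add h_6 = 72841/7975x - 38617/7975y - 72841/7975 to the basis.

S(f_3,h_4): lcm = xy^3. S = 148/5xy^2 - 9/5y^3 + 123/10xy - 2/5y.
  leading term xy^2: subtract (-296/15y)·f_1 from 148/5xy^2 - 9/5y^3 + 123/10xy - 2/5y → 269/15y^3 + 123/10xy + 296/3y^2 - 2/5y
  leading term y^3: subtract (807/25)·h_4 from 269/15y^3 + 123/10xy + 296/3y^2 - 2/5y → 123/10xy + 47212/75y^2 + 31951/150y
  leading term xy: subtract (-41/5)·f_1 from 123/10xy + 47212/75y^2 + 31951/150y → 47827/75y^2 + 38101/150y
  leading term y^2: subtract (-47827/1595)·h_5 from 47827/75y^2 + 38101/150y → -95654/7975x + 257131/15950y + 95654/7975
  leading term x: subtract (-95654/72841)·h_6 from -95654/7975x + 257131/15950y + 95654/7975 → 309171/31670y
  leading term y: no divisor's leading term divides it; move 309171/31670y to the remainder.
  remainder 309171/31670y ≠ 0; add h_7 = 309171/31670y to the basis.

The other S-polynomials (S(f_1,h_4), S(f_2,h_4), S(f_1,h_5), S(f_2,h_5), S(f_3,h_5), S(h_4,h_5), S(f_1,h_6), S(f_2,h_6), S(f_3,h_6), S(h_4,h_6), S(h_5,h_6), S(f_1,h_7), S(f_2,h_7), S(f_3,h_7), S(h_4,h_7), S(h_5,h_7), S(h_6,h_7)) all reduce to 0 modulo the current basis, so we have a Gröbner basis.
Inter-reduce: drop elements whose leading term is divisible by another's, tail-reduce, and make monic.
Reduced Gröbner basis: {x - 1, y}.
Label its elements g_1 = x - 1, g_2 = y.

Reduce p = -2x^2y - 8xy - x + 3y + 1 modulo G:
  leading term x^2y: subtract (-2xy)·g_1 from -2x^2y - 8xy - x + 3y + 1 → -10xy - x + 3y + 1
  leading term xy: subtract (-10y)·g_1 from -10xy - x + 3y + 1 → -x - 7y + 1
  leading term x: subtract (-1)·g_1 from -x - 7y + 1 → -7y
  leading term y: subtract (-7)·g_2 from -7y → 0
  normal form = 0.
Since the normal form is 0, p ∈ I.

The remainder on division by a Gröbner basis is unique — it is the normal form.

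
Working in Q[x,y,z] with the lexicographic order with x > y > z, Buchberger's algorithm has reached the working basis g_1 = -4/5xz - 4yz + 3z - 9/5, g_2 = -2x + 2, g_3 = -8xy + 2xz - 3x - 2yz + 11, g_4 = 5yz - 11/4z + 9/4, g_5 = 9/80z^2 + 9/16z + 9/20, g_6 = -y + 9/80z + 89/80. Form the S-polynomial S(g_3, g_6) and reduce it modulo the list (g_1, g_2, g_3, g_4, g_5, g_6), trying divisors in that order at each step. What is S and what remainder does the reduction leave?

S(g_3, g_6) = -11/80xz + 119/80x + 1/4yz - 11/8; remainder on division = 0.

lcm(LM(g_3), LM(g_6)) = xy.
S = (lcm/LT(g_3))·g_3 − (lcm/LT(g_6))·g_6 = -11/80xz + 119/80x + 1/4yz - 11/8.
Reduce S modulo (g_1, g_2, g_3, g_4, g_5, g_6) in that order:
  leading term xz: subtract (11/64)·g_1 from -11/80xz + 119/80x + 1/4yz - 11/8 → 119/80x + 15/16yz - 33/64z - 341/320
  leading term x: subtract (-119/160)·g_2 from 119/80x + 15/16yz - 33/64z - 341/320 → 15/16yz - 33/64z + 27/64
  leading term yz: subtract (3/16)·g_4 from 15/16yz - 33/64z + 27/64 → 0
The remainder is 0, so this S-polynomial contributes no new basis element.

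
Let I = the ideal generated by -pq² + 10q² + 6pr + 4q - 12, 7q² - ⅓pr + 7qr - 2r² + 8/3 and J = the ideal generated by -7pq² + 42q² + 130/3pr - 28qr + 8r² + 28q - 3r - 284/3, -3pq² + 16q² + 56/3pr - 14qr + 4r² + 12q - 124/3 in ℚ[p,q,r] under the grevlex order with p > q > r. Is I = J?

No, the ideals differ.

Since reduced Gröbner bases are canonical representatives of ideals under a given ordering, it suffices to compute and compare them.
Buchberger on the first generating set:
f_1 = -pq² + 10q² + 6pr + 4q - 12, LT = pq².
f_2 = 7q² - ⅓pr + 7qr - 2r² + 8/3, LT = q².

S(f_1,f_2): lcm = pq². S = 1/21p²r - pqr + 2/7pr² - 10q² - 6pr - 8/21p - 4q + 12.
  leading term p²r: no divisor's leading term divides it; move 1/21p²r to the remainder.
  leading term pqr: no divisor's leading term divides it; move -pqr to the remainder.
  leading term pr²: no divisor's leading term divides it; move 2/7pr² to the remainder.
  leading term q²: subtract (-10/7)·f_2 from -10q² - 6pr - 8/21p - 4q + 12 → -136/21pr + 10qr - 20/7r² - 8/21p - 4q + 332/21
  leading term pr: no divisor's leading term divides it; move -136/21pr to the remainder.
  leading term qr: no divisor's leading term divides it; move 10qr to the remainder.
  leading term r²: no divisor's leading term divides it; move -20/7r² to the remainder.
  leading term p: no divisor's leading term divides it; move -8/21p to the remainder.
  leading term q: no divisor's leading term divides it; move -4q to the remainder.
  leading term 1: no divisor's leading term divides it; move 332/21 to the remainder.
  remainder 1/21p²r - pqr + 2/7pr² - 136/21pr + 10qr - 20/7r² - 8/21p - 4q + 332/21 ≠ 0; add g_3 = 1/21p²r - pqr + 2/7pr² - 136/21pr + 10qr - 20/7r² - 8/21p - 4q + 332/21 to the basis.

The other S-polynomials (S(f_1,g_3), S(f_2,g_3)) all reduce to 0 modulo the current basis, so we have a Gröbner basis.
Inter-reduce: drop elements whose leading term is divisible by another's, tail-reduce, and make monic.
Reduced Gröbner basis: {p²r - 21pqr + 6pr² - 136pr + 210qr - 60r² - 8p - 84q + 332, q² - 1/21pr + qr - 2/7r² + 8/21}.

Buchberger on the second generating set:
h_1 = -7pq² + 42q² + 130/3pr - 28qr + 8r² + 28q - 3r - 284/3, LT = pq².
h_2 = -3pq² + 16q² + 56/3pr - 14qr + 4r² + 12q - 124/3, LT = pq².

S(h_1,h_2): lcm = pq². S = -⅔q² + 2/63pr - ⅔qr + 4/21r² + 3/7r - 16/63.
  leading term q²: no divisor's leading term divides it; move -⅔q² to the remainder.
  leading term pr: no divisor's leading term divides it; move 2/63pr to the remainder.
  leading term qr: no divisor's leading term divides it; move -⅔qr to the remainder.
  leading term r²: no divisor's leading term divides it; move 4/21r² to the remainder.
  leading term r: no divisor's leading term divides it; move 3/7r to the remainder.
  leading term 1: no divisor's leading term divides it; move -16/63 to the remainder.
  remainder -⅔q² + 2/63pr - ⅔qr + 4/21r² + 3/7r - 16/63 ≠ 0; add k_3 = -⅔q² + 2/63pr - ⅔qr + 4/21r² + 3/7r - 16/63 to the basis.

S(h_1,k_3): lcm = pq². S = 1/21p²r - pqr + 2/7pr² - 6q² - 233/42pr + 4qr - 8/7r² - 8/21p - 4q + 3/7r + 284/21.
  leading term p²r: no divisor's leading term divides it; move 1/21p²r to the remainder.
  leading term pqr: no divisor's leading term divides it; move -pqr to the remainder.
  leading term pr²: no divisor's leading term divides it; move 2/7pr² to the remainder.
  leading term q²: subtract (9)·k_3 from -6q² - 233/42pr + 4qr - 8/7r² - 8/21p - 4q + 3/7r + 284/21 → -35/6pr + 10qr - 20/7r² - 8/21p - 4q - 24/7r + 332/21
  leading term pr: no divisor's leading term divides it; move -35/6pr to the remainder.
  leading term qr: no divisor's leading term divides it; move 10qr to the remainder.
  leading term r²: no divisor's leading term divides it; move -20/7r² to the remainder.
  leading term p: no divisor's leading term divides it; move -8/21p to the remainder.
  leading term q: no divisor's leading term divides it; move -4q to the remainder.
  leading term r: no divisor's leading term divides it; move -24/7r to the remainder.
  leading term 1: no divisor's leading term divides it; move 332/21 to the remainder.
  remainder 1/21p²r - pqr + 2/7pr² - 35/6pr + 10qr - 20/7r² - 8/21p - 4q - 24/7r + 332/21 ≠ 0; add k_4 = 1/21p²r - pqr + 2/7pr² - 35/6pr + 10qr - 20/7r² - 8/21p - 4q - 24/7r + 332/21 to the basis.

The other S-polynomials (S(h_2,k_3), S(h_1,k_4), S(h_2,k_4), S(k_3,k_4)) all reduce to 0 modulo the current basis, so we have a Gröbner basis.
Inter-reduce: drop elements whose leading term is divisible by another's, tail-reduce, and make monic.
Reduced Gröbner basis: {p²r - 21pqr + 6pr² - 245/2pr + 210qr - 60r² - 8p - 84q - 72r + 332, q² - 1/21pr + qr - 2/7r² - 9/14r + 8/21}.

Since the reduced bases disagree, the two ideals are not the same.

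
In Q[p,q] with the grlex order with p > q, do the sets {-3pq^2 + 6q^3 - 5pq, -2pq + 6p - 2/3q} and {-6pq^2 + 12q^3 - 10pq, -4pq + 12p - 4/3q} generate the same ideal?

Yes, the ideals are equal.

Equality of ideals is decidable: compute both reduced Gröbner bases (unique for the ordering) and check whether they agree.
Buchberger on the first generating set:
f_1 = -3pq^2 + 6q^3 - 5pq, LT = pq^2.
f_2 = -2pq + 6p - 2/3q, LT = pq.

S(f_1,f_2): lcm = pq^2. S = -2q^3 + 14/3pq - 1/3q^2.
  leading term q^3: no divisor's leading term divides it; move -2q^3 to the remainder.
  leading term pq: subtract (-7/3)·f_2 from 14/3pq - 1/3q^2 → -1/3q^2 + 14p - 14/9q
  leading term q^2: no divisor's leading term divides it; move -1/3q^2 to the remainder.
  leading term p: no divisor's leading term divides it; move 14p to the remainder.
  leading term q: no divisor's leading term divides it; move -14/9q to the remainder.
  remainder -2q^3 - 1/3q^2 + 14p - 14/9q ≠ 0; add g_3 = -2q^3 - 1/3q^2 + 14p - 14/9q to the basis.

S(f_1,g_3): lcm = pq^3. S = -2q^4 + 3/2pq^2 + 7p^2 - 7/9pq.
  leading term q^4: subtract (q)·g_3 from -2q^4 + 3/2pq^2 + 7p^2 - 7/9pq → 3/2pq^2 + 1/3q^3 + 7p^2 - 133/9pq + 14/9q^2
  leading term pq^2: subtract (-1/2)·f_1 from 3/2pq^2 + 1/3q^3 + 7p^2 - 133/9pq + 14/9q^2 → 10/3q^3 + 7p^2 - 311/18pq + 14/9q^2
  leading term q^3: subtract (-5/3)·g_3 from 10/3q^3 + 7p^2 - 311/18pq + 14/9q^2 → 7p^2 - 311/18pq + q^2 + 70/3p - 70/27q
  leading term p^2: no divisor's leading term divides it; move 7p^2 to the remainder.
  leading term pq: subtract (311/36)·f_2 from -311/18pq + q^2 + 70/3p - 70/27q → q^2 - 57/2p + 19/6q
  leading term q^2: no divisor's leading term divides it; move q^2 to the remainder.
  leading term p: no divisor's leading term divides it; move -57/2p to the remainder.
  leading term q: no divisor's leading term divides it; move 19/6q to the remainder.
  remainder 7p^2 + q^2 - 57/2p + 19/6q ≠ 0; add g_4 = 7p^2 + q^2 - 57/2p + 19/6q to the basis.

The other S-polynomials (S(f_2,g_3), S(f_1,g_4), S(f_2,g_4), S(g_3,g_4)) all reduce to 0 modulo the current basis, so we have a Gröbner basis.
Inter-reduce: drop elements whose leading term is divisible by another's, tail-reduce, and make monic.
Reduced Gröbner basis: {q^3 + 1/6q^2 - 7p + 7/9q, p^2 + 1/7q^2 - 57/14p + 19/42q, pq - 3p + 1/3q}.

Buchberger on the second generating set:
h_1 = -6pq^2 + 12q^3 - 10pq, LT = pq^2.
h_2 = -4pq + 12p - 4/3q, LT = pq.

S(h_1,h_2): lcm = pq^2. S = -2q^3 + 14/3pq - 1/3q^2.
  leading term q^3: no divisor's leading term divides it; move -2q^3 to the remainder.
  leading term pq: subtract (-7/6)·h_2 from 14/3pq - 1/3q^2 → -1/3q^2 + 14p - 14/9q
  leading term q^2: no divisor's leading term divides it; move -1/3q^2 to the remainder.
  leading term p: no divisor's leading term divides it; move 14p to the remainder.
  leading term q: no divisor's leading term divides it; move -14/9q to the remainder.
  remainder -2q^3 - 1/3q^2 + 14p - 14/9q ≠ 0; add k_3 = -2q^3 - 1/3q^2 + 14p - 14/9q to the basis.

S(h_1,k_3): lcm = pq^3. S = -2q^4 + 3/2pq^2 + 7p^2 - 7/9pq.
  leading term q^4: subtract (q)·k_3 from -2q^4 + 3/2pq^2 + 7p^2 - 7/9pq → 3/2pq^2 + 1/3q^3 + 7p^2 - 133/9pq + 14/9q^2
  leading term pq^2: subtract (-1/4)·h_1 from 3/2pq^2 + 1/3q^3 + 7p^2 - 133/9pq + 14/9q^2 → 10/3q^3 + 7p^2 - 311/18pq + 14/9q^2
  leading term q^3: subtract (-5/3)·k_3 from 10/3q^3 + 7p^2 - 311/18pq + 14/9q^2 → 7p^2 - 311/18pq + q^2 + 70/3p - 70/27q
  leading term p^2: no divisor's leading term divides it; move 7p^2 to the remainder.
  leading term pq: subtract (311/72)·h_2 from -311/18pq + q^2 + 70/3p - 70/27q → q^2 - 57/2p + 19/6q
  leading term q^2: no divisor's leading term divides it; move q^2 to the remainder.
  leading term p: no divisor's leading term divides it; move -57/2p to the remainder.
  leading term q: no divisor's leading term divides it; move 19/6q to the remainder.
  remainder 7p^2 + q^2 - 57/2p + 19/6q ≠ 0; add k_4 = 7p^2 + q^2 - 57/2p + 19/6q to the basis.

The other S-polynomials (S(h_2,k_3), S(h_1,k_4), S(h_2,k_4), S(k_3,k_4)) all reduce to 0 modulo the current basis, so we have a Gröbner basis.
Inter-reduce: drop elements whose leading term is divisible by another's, tail-reduce, and make monic.
Reduced Gröbner basis: {q^3 + 1/6q^2 - 7p + 7/9q, p^2 + 1/7q^2 - 57/14p + 19/42q, pq - 3p + 1/3q}.

Same reduced basis, so the two generating sets span the same ideal.
The choice of monomial ordering does not affect the verdict — as long as both bases are computed under the same ordering, their equality decides ideal equality.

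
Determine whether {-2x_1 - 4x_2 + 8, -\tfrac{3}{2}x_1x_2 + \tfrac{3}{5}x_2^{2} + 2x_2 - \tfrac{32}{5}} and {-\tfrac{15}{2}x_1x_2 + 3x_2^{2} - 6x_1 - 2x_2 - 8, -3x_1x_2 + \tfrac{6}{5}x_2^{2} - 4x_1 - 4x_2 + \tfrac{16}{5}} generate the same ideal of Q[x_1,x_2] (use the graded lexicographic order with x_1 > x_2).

Two ideals are equal iff their reduced Gröbner bases coincide (the reduced basis is unique for a fixed ordering).
Buchberger on the first generating set:
f_1 = -2x_1 - 4x_2 + 8, LT = x_1.
f_2 = -\tfrac{3}{2}x_1x_2 + \tfrac{3}{5}x_2^{2} + 2x_2 - \tfrac{32}{5}, LT = x_1x_2.

S(f_1,f_2): lcm = x_1x_2. S = \tfrac{12}{5}x_2^{2} - \tfrac{8}{3}x_2 - \tfrac{64}{15}.
  leading term x_2^{2}: no divisor's leading term divides it; move \tfrac{12}{5}x_2^{2} to the remainder.
  leading term x_2: no divisor's leading term divides it; move -\tfrac{8}{3}x_2 to the remainder.
  leading term 1: no divisor's leading term divides it; move -\tfrac{64}{15} to the remainder.
  remainder \tfrac{12}{5}x_2^{2} - \tfrac{8}{3}x_2 - \tfrac{64}{15} ≠ 0; add g_3 = \tfrac{12}{5}x_2^{2} - \tfrac{8}{3}x_2 - \tfrac{64}{15} to the basis.

The other S-polynomials (S(f_1,g_3), S(f_2,g_3)) all reduce to 0 modulo the current basis, so we have a Gröbner basis.
Inter-reduce: drop elements whose leading term is divisible by another's, tail-reduce, and make monic.
Reduced Gröbner basis: {x_2^{2} - \tfrac{10}{9}x_2 - \tfrac{16}{9}, x_1 + 2x_2 - 4}.

Buchberger on the second generating set:
h_1 = -\tfrac{15}{2}x_1x_2 + 3x_2^{2} - 6x_1 - 2x_2 - 8, LT = x_1x_2.
h_2 = -3x_1x_2 + \tfrac{6}{5}x_2^{2} - 4x_1 - 4x_2 + \tfrac{16}{5}, LT = x_1x_2.

S(h_1,h_2): lcm = x_1x_2. S = -\tfrac{8}{15}x_1 - \tfrac{16}{15}x_2 + \tfrac{32}{15}.
  leading term x_1: no divisor's leading term divides it; move -\tfrac{8}{15}x_1 to the remainder.
  leading term x_2: no divisor's leading term divides it; move -\tfrac{16}{15}x_2 to the remainder.
  leading term 1: no divisor's leading term divides it; move \tfrac{32}{15} to the remainder.
  remainder -\tfrac{8}{15}x_1 - \tfrac{16}{15}x_2 + \tfrac{32}{15} ≠ 0; add k_3 = -\tfrac{8}{15}x_1 - \tfrac{16}{15}x_2 + \tfrac{32}{15} to the basis.

S(h_1,k_3): lcm = x_1x_2. S = -\tfrac{12}{5}x_2^{2} + \tfrac{4}{5}x_1 + \tfrac{64}{15}x_2 + \tfrac{16}{15}.
  leading term x_2^{2}: no divisor's leading term divides it; move -\tfrac{12}{5}x_2^{2} to the remainder.
  leading term x_1: subtract (-\tfrac{3}{2})·k_3 from \tfrac{4}{5}x_1 + \tfrac{64}{15}x_2 + \tfrac{16}{15} → \tfrac{8}{3}x_2 + \tfrac{64}{15}
  leading term x_2: no divisor's leading term divides it; move \tfrac{8}{3}x_2 to the remainder.
  leading term 1: no divisor's leading term divides it; move \tfrac{64}{15} to the remainder.
  remainder -\tfrac{12}{5}x_2^{2} + \tfrac{8}{3}x_2 + \tfrac{64}{15} ≠ 0; add k_4 = -\tfrac{12}{5}x_2^{2} + \tfrac{8}{3}x_2 + \tfrac{64}{15} to the basis.

The other S-polynomials (S(h_2,k_3), S(h_1,k_4), S(h_2,k_4), S(k_3,k_4)) all reduce to 0 modulo the current basis, so we have a Gröbner basis.
Inter-reduce: drop elements whose leading term is divisible by another's, tail-reduce, and make monic.
Reduced Gröbner basis: {x_2^{2} - \tfrac{10}{9}x_2 - \tfrac{16}{9}, x_1 + 2x_2 - 4}.

Same reduced basis, so the two generating sets span the same ideal.
The choice of monomial ordering does not affect the verdict — as long as both bases are computed under the same ordering, their equality decides ideal equality.

Yes, the ideals are equal.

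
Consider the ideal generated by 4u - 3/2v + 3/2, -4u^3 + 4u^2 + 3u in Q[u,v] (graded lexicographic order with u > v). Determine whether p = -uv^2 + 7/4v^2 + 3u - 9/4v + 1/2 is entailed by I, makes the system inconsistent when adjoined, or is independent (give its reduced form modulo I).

-uv^2 + 7/4v^2 + 3u - 9/4v + 1/2 lies in I (it reduces to 0).

First compute the reduced Gröbner basis of I by Buchberger's algorithm.
f_1 = 4u - 3/2v + 3/2, LT = u.
f_2 = -4u^3 + 4u^2 + 3u, LT = u^3.

S(f_1,f_2): lcm = u^3. S = -3/8u^2v + 11/8u^2 + 3/4u.
  leading term u^2v: subtract (-3/32uv)·f_1 from -3/8u^2v + 11/8u^2 + 3/4u → -9/64uv^2 + 11/8u^2 + 9/64uv + 3/4u
  leading term uv^2: subtract (-9/256v^2)·f_1 from -9/64uv^2 + 11/8u^2 + 9/64uv + 3/4u → -27/512v^3 + 11/8u^2 + 9/64uv + 27/512v^2 + 3/4u
  leading term v^3: no divisor's leading term divides it; move -27/512v^3 to the remainder.
  leading term u^2: subtract (11/32u)·f_1 from 11/8u^2 + 9/64uv + 27/512v^2 + 3/4u → 21/32uv + 27/512v^2 + 15/64u
  leading term uv: subtract (21/128v)·f_1 from 21/32uv + 27/512v^2 + 15/64u → 153/512v^2 + 15/64u - 63/256v
  leading term v^2: no divisor's leading term divides it; move 153/512v^2 to the remainder.
  leading term u: subtract (15/256)·f_1 from 15/64u - 63/256v → -81/512v - 45/512
  leading term v: no divisor's leading term divides it; move -81/512v to the remainder.
  leading term 1: no divisor's leading term divides it; move -45/512 to the remainder.
  remainder -27/512v^3 + 153/512v^2 - 81/512v - 45/512 ≠ 0; add h_3 = -27/512v^3 + 153/512v^2 - 81/512v - 45/512 to the basis.

The other S-polynomials (S(f_1,h_3), S(f_2,h_3)) all reduce to 0 modulo the current basis, so we have a Gröbner basis.
Inter-reduce: drop elements whose leading term is divisible by another's, tail-reduce, and make monic.
Reduced Gröbner basis: {v^3 - 17/3v^2 + 3v + 5/3, u - 3/8v + 3/8}.
Label its elements g_1 = v^3 - 17/3v^2 + 3v + 5/3, g_2 = u - 3/8v + 3/8.

Reduce p = -uv^2 + 7/4v^2 + 3u - 9/4v + 1/2 modulo G:
  leading term uv^2: subtract (-v^2)·g_2 from -uv^2 + 7/4v^2 + 3u - 9/4v + 1/2 → -3/8v^3 + 17/8v^2 + 3u - 9/4v + 1/2
  leading term v^3: subtract (-3/8)·g_1 from -3/8v^3 + 17/8v^2 + 3u - 9/4v + 1/2 → 3u - 9/8v + 9/8
  leading term u: subtract (3)·g_2 from 3u - 9/8v + 9/8 → 0
  normal form = 0.
Since the normal form is 0, p ∈ I.

The remainder on division by a Gröbner basis is unique — it is the normal form.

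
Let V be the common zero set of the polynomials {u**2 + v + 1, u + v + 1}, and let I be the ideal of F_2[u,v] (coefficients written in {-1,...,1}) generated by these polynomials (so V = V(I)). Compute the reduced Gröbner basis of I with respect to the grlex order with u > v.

f_1 = u**2 + v + 1, LT = u**2.
f_2 = u + v + 1, LT = u.

S(f_1,f_2): lcm = u**2. S = u*v + u + v + 1.
  reduce S modulo (f_1, f_2):
  remainder v**2 + v ≠ 0; add g_3 = v**2 + v to the basis.

The other S-polynomials (S(f_1,g_3), S(f_2,g_3)) all reduce to 0 modulo the current basis, so we have a Gröbner basis.
Inter-reduce: drop elements whose leading term is divisible by another's, tail-reduce, and make monic.

G = {v**2 + v, u + v + 1}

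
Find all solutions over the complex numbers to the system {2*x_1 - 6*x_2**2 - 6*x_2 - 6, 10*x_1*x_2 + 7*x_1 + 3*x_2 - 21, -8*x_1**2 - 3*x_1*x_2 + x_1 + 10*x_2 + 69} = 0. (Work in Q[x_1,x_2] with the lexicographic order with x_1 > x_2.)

Compute a lex Gröbner basis by Buchberger's algorithm.
f_1 = 2*x_1 - 6*x_2**2 - 6*x_2 - 6, LT = x_1.
f_2 = 10*x_1*x_2 + 7*x_1 + 3*x_2 - 21, LT = x_1*x_2.
f_3 = -8*x_1**2 - 3*x_1*x_2 + x_1 + 10*x_2 + 69, LT = x_1**2.

S(f_1,f_2): lcm = x_1*x_2. S = -7/10*x_1 - 3*x_2**3 - 3*x_2**2 - 33/10*x_2 + 21/10.
  reduce S modulo (f_1, f_2, f_3):
  remainder -3*x_2**3 - 51/10*x_2**2 - 27/5*x_2 ≠ 0; add h_4 = -3*x_2**3 - 51/10*x_2**2 - 27/5*x_2 to the basis.

S(f_1,f_3): lcm = x_1**2. S = -3*x_1*x_2**2 - 27/8*x_1*x_2 - 23/8*x_1 + 5/4*x_2 + 69/8.
  reduce S modulo (f_1, f_2, f_3, h_4):
  remainder -2019/400*x_2**2 - 2123/200*x_2 ≠ 0; add h_5 = -2019/400*x_2**2 - 2123/200*x_2 to the basis.

S(f_2,f_3): lcm = x_1**2*x_2. S = 7/10*x_1**2 - 3/8*x_1*x_2**2 + 17/40*x_1*x_2 - 21/10*x_1 + 5/4*x_2**2 + 69/8*x_2.
  reduce S modulo (f_1, f_2, f_3, h_4, h_5):
  remainder 539621/40380*x_2 ≠ 0; add h_6 = 539621/40380*x_2 to the basis.

The other S-polynomials (S(f_1,h_4), S(f_2,h_4), S(f_3,h_4), S(f_1,h_5), S(f_2,h_5), S(f_3,h_5), S(h_4,h_5), S(f_1,h_6), S(f_2,h_6), S(f_3,h_6), S(h_4,h_6), S(h_5,h_6)) all reduce to 0 modulo the current basis, so we have a Gröbner basis.
Inter-reduce: drop elements whose leading term is divisible by another's, tail-reduce, and make monic.
Reduced Gröbner basis: {x_1 - 3, x_2}.

Since the basis is lex-ordered, x_2 is univariate in x_2. Its roots are {0}. Back-substituting each root into the other basis elements fixes the other coordinates.
  x_2 = 0: the earlier basis element becomes x_1 - 3 = 0, giving x_1 = 3 — point (3, 0).
A lex Gröbner basis triangularizes the system, enabling back-substitution.

{(3, 0)}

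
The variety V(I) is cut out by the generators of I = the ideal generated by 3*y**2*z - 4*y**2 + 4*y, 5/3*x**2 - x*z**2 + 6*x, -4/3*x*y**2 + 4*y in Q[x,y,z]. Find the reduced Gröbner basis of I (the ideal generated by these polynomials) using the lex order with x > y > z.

f_1 = 3*y**2*z - 4*y**2 + 4*y, LT = y**2*z.
f_2 = 5/3*x**2 - x*z**2 + 6*x, LT = x**2.
f_3 = -4/3*x*y**2 + 4*y, LT = x*y**2.

S(f_1,f_3): lcm = x*y**2*z. S = -4/3*x*y**2 + 4/3*x*y + 3*y*z.
  leading term x*y**2: subtract (1)·f_3 from -4/3*x*y**2 + 4/3*x*y + 3*y*z → 4/3*x*y + 3*y*z - 4*y
  leading term x*y: no divisor's leading term divides it; move 4/3*x*y to the remainder.
  leading term y*z: no divisor's leading term divides it; move 3*y*z to the remainder.
  leading term y: no divisor's leading term divides it; move -4*y to the remainder.
  remainder 4/3*x*y + 3*y*z - 4*y ≠ 0; add g_4 = 4/3*x*y + 3*y*z - 4*y to the basis.

S(f_2,f_3): lcm = x**2*y**2. S = -3/5*x*y**2*z**2 + 18/5*x*y**2 + 3*x*y.
  leading term x*y**2*z**2: subtract (-1/5*x*z)·f_1 from -3/5*x*y**2*z**2 + 18/5*x*y**2 + 3*x*y → -4/5*x*y**2*z + 18/5*x*y**2 + 4/5*x*y*z + 3*x*y
  leading term x*y**2*z: subtract (-4/15*x)·f_1 from -4/5*x*y**2*z + 18/5*x*y**2 + 4/5*x*y*z + 3*x*y → 38/15*x*y**2 + 4/5*x*y*z + 61/15*x*y
  leading term x*y**2: subtract (-19/10)·f_3 from 38/15*x*y**2 + 4/5*x*y*z + 61/15*x*y → 4/5*x*y*z + 61/15*x*y + 38/5*y
  leading term x*y*z: subtract (3/5*z)·g_4 from 4/5*x*y*z + 61/15*x*y + 38/5*y → 61/15*x*y - 9/5*y*z**2 + 12/5*y*z + 38/5*y
  leading term x*y: subtract (61/20)·g_4 from 61/15*x*y - 9/5*y*z**2 + 12/5*y*z + 38/5*y → -9/5*y*z**2 - 27/4*y*z + 99/5*y
  leading term y*z**2: no divisor's leading term divides it; move -9/5*y*z**2 to the remainder.
  leading term y*z: no divisor's leading term divides it; move -27/4*y*z to the remainder.
  leading term y: no divisor's leading term divides it; move 99/5*y to the remainder.
  remainder -9/5*y*z**2 - 27/4*y*z + 99/5*y ≠ 0; add g_5 = -9/5*y*z**2 - 27/4*y*z + 99/5*y to the basis.

S(f_1,g_5): lcm = y**2*z**2. S = -61/12*y**2*z + 11*y**2 + 4/3*y*z.
  leading term y**2*z: subtract (-61/36)·f_1 from -61/12*y**2*z + 11*y**2 + 4/3*y*z → 38/9*y**2 + 4/3*y*z + 61/9*y
  leading term y**2: no divisor's leading term divides it; move 38/9*y**2 to the remainder.
  leading term y*z: no divisor's leading term divides it; move 4/3*y*z to the remainder.
  leading term y: no divisor's leading term divides it; move 61/9*y to the remainder.
  remainder 38/9*y**2 + 4/3*y*z + 61/9*y ≠ 0; add g_6 = 38/9*y**2 + 4/3*y*z + 61/9*y to the basis.

The other S-polynomials (S(f_1,f_2), S(f_1,g_4), S(f_2,g_4), S(f_3,g_4), S(f_2,g_5), S(f_3,g_5), S(g_4,g_5), S(f_1,g_6), S(f_2,g_6), S(f_3,g_6), S(g_4,g_6), S(g_5,g_6)) all reduce to 0 modulo the current basis, so we have a Gröbner basis.
Inter-reduce: drop elements whose leading term is divisible by another's, tail-reduce, and make monic.

G = {x**2 - 3/5*x*z**2 + 18/5*x, x*y + 9/4*y*z - 3*y, y**2 + 6/19*y*z + 61/38*y, y*z**2 + 15/4*y*z - 11*y}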